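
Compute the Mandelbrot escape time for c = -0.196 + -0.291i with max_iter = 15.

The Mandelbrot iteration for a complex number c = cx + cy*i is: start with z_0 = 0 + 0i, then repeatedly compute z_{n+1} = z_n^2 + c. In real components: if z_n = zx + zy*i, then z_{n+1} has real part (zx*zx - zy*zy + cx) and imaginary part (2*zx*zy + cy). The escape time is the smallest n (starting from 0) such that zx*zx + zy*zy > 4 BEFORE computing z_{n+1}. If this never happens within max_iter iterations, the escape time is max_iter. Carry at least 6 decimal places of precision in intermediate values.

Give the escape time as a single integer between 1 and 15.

Answer: 15

Derivation:
z_0 = 0 + 0i, c = -0.1960 + -0.2910i
Iter 1: z = -0.1960 + -0.2910i, |z|^2 = 0.1231
Iter 2: z = -0.2423 + -0.1769i, |z|^2 = 0.0900
Iter 3: z = -0.1686 + -0.2053i, |z|^2 = 0.0706
Iter 4: z = -0.2097 + -0.2218i, |z|^2 = 0.0932
Iter 5: z = -0.2012 + -0.1980i, |z|^2 = 0.0797
Iter 6: z = -0.1947 + -0.2113i, |z|^2 = 0.0826
Iter 7: z = -0.2027 + -0.2087i, |z|^2 = 0.0847
Iter 8: z = -0.1985 + -0.2064i, |z|^2 = 0.0820
Iter 9: z = -0.1992 + -0.2091i, |z|^2 = 0.0834
Iter 10: z = -0.2000 + -0.2077i, |z|^2 = 0.0832
Iter 11: z = -0.1991 + -0.2079i, |z|^2 = 0.0829
Iter 12: z = -0.1996 + -0.2082i, |z|^2 = 0.0832
Iter 13: z = -0.1995 + -0.2079i, |z|^2 = 0.0830
Iter 14: z = -0.1994 + -0.2080i, |z|^2 = 0.0830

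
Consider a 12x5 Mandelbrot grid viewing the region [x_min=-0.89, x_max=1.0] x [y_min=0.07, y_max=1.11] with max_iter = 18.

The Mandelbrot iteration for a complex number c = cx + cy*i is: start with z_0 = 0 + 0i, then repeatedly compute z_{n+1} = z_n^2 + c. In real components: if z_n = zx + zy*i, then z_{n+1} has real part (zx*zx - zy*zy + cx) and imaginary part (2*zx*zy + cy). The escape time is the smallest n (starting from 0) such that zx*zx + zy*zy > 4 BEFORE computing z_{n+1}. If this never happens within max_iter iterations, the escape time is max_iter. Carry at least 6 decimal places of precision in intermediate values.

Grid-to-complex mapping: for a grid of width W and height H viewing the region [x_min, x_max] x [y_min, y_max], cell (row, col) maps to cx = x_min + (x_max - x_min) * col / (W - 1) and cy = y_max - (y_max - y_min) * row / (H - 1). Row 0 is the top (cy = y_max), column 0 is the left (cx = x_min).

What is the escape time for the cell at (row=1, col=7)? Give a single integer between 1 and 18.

Answer: 4

Derivation:
z_0 = 0 + 0i, c = 0.3127 + 0.8500i
Iter 1: z = 0.3127 + 0.8500i, |z|^2 = 0.8203
Iter 2: z = -0.3120 + 1.3816i, |z|^2 = 2.0062
Iter 3: z = -1.4989 + -0.0121i, |z|^2 = 2.2467
Iter 4: z = 2.5592 + 0.8862i, |z|^2 = 7.3347
Escaped at iteration 4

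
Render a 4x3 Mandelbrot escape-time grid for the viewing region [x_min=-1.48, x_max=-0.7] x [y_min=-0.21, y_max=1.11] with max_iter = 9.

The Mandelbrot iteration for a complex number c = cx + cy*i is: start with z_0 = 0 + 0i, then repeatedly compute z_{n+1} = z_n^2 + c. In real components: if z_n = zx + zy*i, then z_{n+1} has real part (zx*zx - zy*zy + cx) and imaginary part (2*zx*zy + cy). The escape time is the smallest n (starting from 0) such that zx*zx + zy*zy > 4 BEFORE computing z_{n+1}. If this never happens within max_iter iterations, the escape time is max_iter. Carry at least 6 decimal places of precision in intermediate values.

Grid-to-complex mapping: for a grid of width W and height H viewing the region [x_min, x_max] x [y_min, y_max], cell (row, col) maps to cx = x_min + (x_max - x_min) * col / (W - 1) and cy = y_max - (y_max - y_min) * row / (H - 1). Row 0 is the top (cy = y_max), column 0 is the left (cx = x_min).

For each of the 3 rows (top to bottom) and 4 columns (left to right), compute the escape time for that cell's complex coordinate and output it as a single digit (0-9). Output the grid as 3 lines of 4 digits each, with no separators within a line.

(row=0, col=0): c = -1.4800 + 1.1100i → escape time 2
(row=0, col=1): c = -1.2200 + 1.1100i → escape time 3
(row=0, col=2): c = -0.9600 + 1.1100i → escape time 3
(row=0, col=3): c = -0.7000 + 1.1100i → escape time 3
(row=1, col=0): c = -1.4800 + 0.4500i → escape time 3
(row=1, col=1): c = -1.2200 + 0.4500i → escape time 6
(row=1, col=2): c = -0.9600 + 0.4500i → escape time 5
(row=1, col=3): c = -0.7000 + 0.4500i → escape time 9
(row=2, col=0): c = -1.4800 + -0.2100i → escape time 5
(row=2, col=1): c = -1.2200 + -0.2100i → escape time 9
(row=2, col=2): c = -0.9600 + -0.2100i → escape time 9
(row=2, col=3): c = -0.7000 + -0.2100i → escape time 9

Answer: 2333
3659
5999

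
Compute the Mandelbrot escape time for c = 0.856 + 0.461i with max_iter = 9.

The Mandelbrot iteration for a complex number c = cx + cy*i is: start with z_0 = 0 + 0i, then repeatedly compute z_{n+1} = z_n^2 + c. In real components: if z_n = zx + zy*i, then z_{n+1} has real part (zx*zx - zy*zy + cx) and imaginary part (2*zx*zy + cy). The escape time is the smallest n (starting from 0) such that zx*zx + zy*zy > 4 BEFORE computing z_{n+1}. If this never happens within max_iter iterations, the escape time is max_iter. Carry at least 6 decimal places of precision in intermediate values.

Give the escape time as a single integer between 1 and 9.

z_0 = 0 + 0i, c = 0.8560 + 0.4610i
Iter 1: z = 0.8560 + 0.4610i, |z|^2 = 0.9453
Iter 2: z = 1.3762 + 1.2502i, |z|^2 = 3.4570
Iter 3: z = 1.1869 + 3.9022i, |z|^2 = 16.6357
Escaped at iteration 3

Answer: 3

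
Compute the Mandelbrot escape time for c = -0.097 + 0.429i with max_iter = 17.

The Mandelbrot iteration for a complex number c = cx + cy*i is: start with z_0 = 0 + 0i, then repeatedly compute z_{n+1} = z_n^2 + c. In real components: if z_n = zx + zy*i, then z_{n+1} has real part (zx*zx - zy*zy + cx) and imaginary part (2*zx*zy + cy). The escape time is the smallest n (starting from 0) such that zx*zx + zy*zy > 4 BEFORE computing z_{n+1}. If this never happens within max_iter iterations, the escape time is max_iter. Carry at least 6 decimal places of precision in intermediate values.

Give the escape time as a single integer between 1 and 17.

Answer: 17

Derivation:
z_0 = 0 + 0i, c = -0.0970 + 0.4290i
Iter 1: z = -0.0970 + 0.4290i, |z|^2 = 0.1934
Iter 2: z = -0.2716 + 0.3458i, |z|^2 = 0.1933
Iter 3: z = -0.1428 + 0.2412i, |z|^2 = 0.0785
Iter 4: z = -0.1348 + 0.3601i, |z|^2 = 0.1479
Iter 5: z = -0.2085 + 0.3319i, |z|^2 = 0.1537
Iter 6: z = -0.1637 + 0.2906i, |z|^2 = 0.1112
Iter 7: z = -0.1546 + 0.3339i, |z|^2 = 0.1354
Iter 8: z = -0.1846 + 0.3257i, |z|^2 = 0.1402
Iter 9: z = -0.1690 + 0.3088i, |z|^2 = 0.1239
Iter 10: z = -0.1638 + 0.3246i, |z|^2 = 0.1322
Iter 11: z = -0.1756 + 0.3227i, |z|^2 = 0.1349
Iter 12: z = -0.1703 + 0.3157i, |z|^2 = 0.1287
Iter 13: z = -0.1677 + 0.3215i, |z|^2 = 0.1315
Iter 14: z = -0.1722 + 0.3212i, |z|^2 = 0.1328
Iter 15: z = -0.1705 + 0.3184i, |z|^2 = 0.1304
Iter 16: z = -0.1693 + 0.3204i, |z|^2 = 0.1313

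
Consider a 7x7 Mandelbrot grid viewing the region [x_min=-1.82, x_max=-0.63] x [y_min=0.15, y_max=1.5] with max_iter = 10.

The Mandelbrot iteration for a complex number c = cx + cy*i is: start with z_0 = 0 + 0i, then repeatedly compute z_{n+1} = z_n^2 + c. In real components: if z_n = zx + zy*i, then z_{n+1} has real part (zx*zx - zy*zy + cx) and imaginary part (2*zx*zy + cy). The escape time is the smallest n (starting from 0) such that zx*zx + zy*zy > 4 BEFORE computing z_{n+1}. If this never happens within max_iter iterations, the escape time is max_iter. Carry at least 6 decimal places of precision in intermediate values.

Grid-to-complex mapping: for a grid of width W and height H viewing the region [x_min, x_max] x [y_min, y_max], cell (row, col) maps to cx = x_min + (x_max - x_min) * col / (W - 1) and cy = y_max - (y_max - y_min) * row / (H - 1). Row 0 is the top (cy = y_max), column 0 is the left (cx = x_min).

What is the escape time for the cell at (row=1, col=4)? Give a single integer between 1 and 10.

Answer: 2

Derivation:
z_0 = 0 + 0i, c = -1.0267 + 1.2750i
Iter 1: z = -1.0267 + 1.2750i, |z|^2 = 2.6797
Iter 2: z = -1.5982 + -1.3430i, |z|^2 = 4.3580
Escaped at iteration 2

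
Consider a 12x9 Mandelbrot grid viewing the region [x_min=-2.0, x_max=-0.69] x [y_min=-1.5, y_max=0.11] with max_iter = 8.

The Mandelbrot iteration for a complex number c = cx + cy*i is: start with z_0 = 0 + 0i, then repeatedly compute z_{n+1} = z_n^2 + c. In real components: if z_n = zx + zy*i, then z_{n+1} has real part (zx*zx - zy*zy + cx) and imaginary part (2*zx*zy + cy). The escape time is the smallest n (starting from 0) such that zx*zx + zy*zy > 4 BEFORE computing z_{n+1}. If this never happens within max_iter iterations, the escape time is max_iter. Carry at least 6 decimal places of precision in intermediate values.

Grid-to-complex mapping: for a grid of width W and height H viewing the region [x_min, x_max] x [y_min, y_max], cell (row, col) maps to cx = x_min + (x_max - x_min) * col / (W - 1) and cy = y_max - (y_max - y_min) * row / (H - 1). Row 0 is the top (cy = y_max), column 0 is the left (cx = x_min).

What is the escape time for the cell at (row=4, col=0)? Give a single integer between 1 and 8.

z_0 = 0 + 0i, c = -2.0000 + -0.6950i
Iter 1: z = -2.0000 + -0.6950i, |z|^2 = 4.4830
Escaped at iteration 1

Answer: 1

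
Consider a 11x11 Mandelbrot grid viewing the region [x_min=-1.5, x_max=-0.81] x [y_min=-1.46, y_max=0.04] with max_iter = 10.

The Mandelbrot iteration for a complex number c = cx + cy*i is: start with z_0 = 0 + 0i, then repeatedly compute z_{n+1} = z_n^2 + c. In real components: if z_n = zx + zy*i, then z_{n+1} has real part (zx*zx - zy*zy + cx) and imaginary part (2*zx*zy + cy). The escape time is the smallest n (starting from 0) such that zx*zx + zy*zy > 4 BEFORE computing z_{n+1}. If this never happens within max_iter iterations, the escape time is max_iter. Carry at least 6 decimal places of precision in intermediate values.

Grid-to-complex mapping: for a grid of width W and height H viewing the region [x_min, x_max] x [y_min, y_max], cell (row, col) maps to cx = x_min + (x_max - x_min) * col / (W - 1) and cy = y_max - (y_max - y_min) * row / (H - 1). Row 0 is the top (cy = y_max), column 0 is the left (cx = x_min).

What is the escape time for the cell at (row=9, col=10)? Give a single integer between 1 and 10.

z_0 = 0 + 0i, c = -0.8100 + -1.3100i
Iter 1: z = -0.8100 + -1.3100i, |z|^2 = 2.3722
Iter 2: z = -1.8700 + 0.8122i, |z|^2 = 4.1566
Escaped at iteration 2

Answer: 2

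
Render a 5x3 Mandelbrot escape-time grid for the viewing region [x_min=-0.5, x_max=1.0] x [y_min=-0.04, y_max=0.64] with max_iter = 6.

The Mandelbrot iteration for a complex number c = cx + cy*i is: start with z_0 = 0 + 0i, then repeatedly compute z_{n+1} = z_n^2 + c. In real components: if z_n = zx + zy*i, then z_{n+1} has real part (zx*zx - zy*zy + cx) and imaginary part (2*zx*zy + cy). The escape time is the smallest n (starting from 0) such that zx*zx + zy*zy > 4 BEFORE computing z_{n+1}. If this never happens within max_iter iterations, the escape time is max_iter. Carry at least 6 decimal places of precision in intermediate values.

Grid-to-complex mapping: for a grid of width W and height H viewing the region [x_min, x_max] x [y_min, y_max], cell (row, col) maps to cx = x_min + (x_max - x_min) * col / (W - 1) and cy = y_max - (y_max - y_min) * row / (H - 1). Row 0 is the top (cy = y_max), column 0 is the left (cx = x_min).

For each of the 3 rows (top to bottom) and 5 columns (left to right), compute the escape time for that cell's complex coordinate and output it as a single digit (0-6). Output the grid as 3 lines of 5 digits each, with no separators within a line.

Answer: 66632
66642
66642

Derivation:
(row=0, col=0): c = -0.5000 + 0.6400i → escape time 6
(row=0, col=1): c = -0.1250 + 0.6400i → escape time 6
(row=0, col=2): c = 0.2500 + 0.6400i → escape time 6
(row=0, col=3): c = 0.6250 + 0.6400i → escape time 3
(row=0, col=4): c = 1.0000 + 0.6400i → escape time 2
(row=1, col=0): c = -0.5000 + 0.3000i → escape time 6
(row=1, col=1): c = -0.1250 + 0.3000i → escape time 6
(row=1, col=2): c = 0.2500 + 0.3000i → escape time 6
(row=1, col=3): c = 0.6250 + 0.3000i → escape time 4
(row=1, col=4): c = 1.0000 + 0.3000i → escape time 2
(row=2, col=0): c = -0.5000 + -0.0400i → escape time 6
(row=2, col=1): c = -0.1250 + -0.0400i → escape time 6
(row=2, col=2): c = 0.2500 + -0.0400i → escape time 6
(row=2, col=3): c = 0.6250 + -0.0400i → escape time 4
(row=2, col=4): c = 1.0000 + -0.0400i → escape time 2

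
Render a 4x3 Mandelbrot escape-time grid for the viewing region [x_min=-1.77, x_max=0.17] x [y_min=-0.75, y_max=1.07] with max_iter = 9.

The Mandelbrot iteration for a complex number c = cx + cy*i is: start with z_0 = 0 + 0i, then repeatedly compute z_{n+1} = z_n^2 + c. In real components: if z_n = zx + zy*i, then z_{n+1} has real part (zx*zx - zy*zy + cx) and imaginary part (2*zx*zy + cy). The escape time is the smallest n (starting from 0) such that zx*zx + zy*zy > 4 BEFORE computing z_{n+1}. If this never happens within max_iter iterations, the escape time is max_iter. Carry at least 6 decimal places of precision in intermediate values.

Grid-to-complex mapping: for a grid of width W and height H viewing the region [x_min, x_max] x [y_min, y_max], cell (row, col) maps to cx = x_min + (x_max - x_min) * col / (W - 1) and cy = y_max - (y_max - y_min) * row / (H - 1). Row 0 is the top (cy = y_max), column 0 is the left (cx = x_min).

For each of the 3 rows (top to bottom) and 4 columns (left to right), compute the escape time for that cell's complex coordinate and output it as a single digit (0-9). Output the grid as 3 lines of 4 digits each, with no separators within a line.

Answer: 1344
4999
2366

Derivation:
(row=0, col=0): c = -1.7700 + 1.0700i → escape time 1
(row=0, col=1): c = -1.1233 + 1.0700i → escape time 3
(row=0, col=2): c = -0.4767 + 1.0700i → escape time 4
(row=0, col=3): c = 0.1700 + 1.0700i → escape time 4
(row=1, col=0): c = -1.7700 + 0.1600i → escape time 4
(row=1, col=1): c = -1.1233 + 0.1600i → escape time 9
(row=1, col=2): c = -0.4767 + 0.1600i → escape time 9
(row=1, col=3): c = 0.1700 + 0.1600i → escape time 9
(row=2, col=0): c = -1.7700 + -0.7500i → escape time 2
(row=2, col=1): c = -1.1233 + -0.7500i → escape time 3
(row=2, col=2): c = -0.4767 + -0.7500i → escape time 6
(row=2, col=3): c = 0.1700 + -0.7500i → escape time 6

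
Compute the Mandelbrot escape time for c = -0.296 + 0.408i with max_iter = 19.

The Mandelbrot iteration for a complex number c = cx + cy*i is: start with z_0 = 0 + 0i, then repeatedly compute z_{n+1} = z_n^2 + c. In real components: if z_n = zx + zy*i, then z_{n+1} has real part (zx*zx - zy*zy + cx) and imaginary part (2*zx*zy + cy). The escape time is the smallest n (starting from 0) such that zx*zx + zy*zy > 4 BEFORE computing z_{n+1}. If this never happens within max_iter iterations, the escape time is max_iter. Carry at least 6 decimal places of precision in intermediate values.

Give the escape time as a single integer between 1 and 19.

Answer: 19

Derivation:
z_0 = 0 + 0i, c = -0.2960 + 0.4080i
Iter 1: z = -0.2960 + 0.4080i, |z|^2 = 0.2541
Iter 2: z = -0.3748 + 0.1665i, |z|^2 = 0.1682
Iter 3: z = -0.1832 + 0.2832i, |z|^2 = 0.1138
Iter 4: z = -0.3426 + 0.3042i, |z|^2 = 0.2100
Iter 5: z = -0.2712 + 0.1995i, |z|^2 = 0.1133
Iter 6: z = -0.2623 + 0.2998i, |z|^2 = 0.1587
Iter 7: z = -0.3171 + 0.2507i, |z|^2 = 0.1634
Iter 8: z = -0.2583 + 0.2490i, |z|^2 = 0.1287
Iter 9: z = -0.2913 + 0.2794i, |z|^2 = 0.1629
Iter 10: z = -0.2892 + 0.2453i, |z|^2 = 0.1438
Iter 11: z = -0.2725 + 0.2661i, |z|^2 = 0.1451
Iter 12: z = -0.2926 + 0.2629i, |z|^2 = 0.1547
Iter 13: z = -0.2795 + 0.2541i, |z|^2 = 0.1427
Iter 14: z = -0.2824 + 0.2659i, |z|^2 = 0.1505
Iter 15: z = -0.2869 + 0.2578i, |z|^2 = 0.1488
Iter 16: z = -0.2801 + 0.2601i, |z|^2 = 0.1461
Iter 17: z = -0.2852 + 0.2623i, |z|^2 = 0.1501
Iter 18: z = -0.2835 + 0.2584i, |z|^2 = 0.1471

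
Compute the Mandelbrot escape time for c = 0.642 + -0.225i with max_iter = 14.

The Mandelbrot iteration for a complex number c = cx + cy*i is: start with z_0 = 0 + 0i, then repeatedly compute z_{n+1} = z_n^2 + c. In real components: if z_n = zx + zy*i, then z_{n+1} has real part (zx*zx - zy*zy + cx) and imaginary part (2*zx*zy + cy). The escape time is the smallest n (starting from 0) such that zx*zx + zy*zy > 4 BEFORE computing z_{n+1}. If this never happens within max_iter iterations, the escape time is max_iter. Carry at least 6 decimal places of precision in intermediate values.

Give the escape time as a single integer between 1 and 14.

z_0 = 0 + 0i, c = 0.6420 + -0.2250i
Iter 1: z = 0.6420 + -0.2250i, |z|^2 = 0.4628
Iter 2: z = 1.0035 + -0.5139i, |z|^2 = 1.2712
Iter 3: z = 1.3850 + -1.2564i, |z|^2 = 3.4969
Iter 4: z = 0.9816 + -3.7053i, |z|^2 = 14.6929
Escaped at iteration 4

Answer: 4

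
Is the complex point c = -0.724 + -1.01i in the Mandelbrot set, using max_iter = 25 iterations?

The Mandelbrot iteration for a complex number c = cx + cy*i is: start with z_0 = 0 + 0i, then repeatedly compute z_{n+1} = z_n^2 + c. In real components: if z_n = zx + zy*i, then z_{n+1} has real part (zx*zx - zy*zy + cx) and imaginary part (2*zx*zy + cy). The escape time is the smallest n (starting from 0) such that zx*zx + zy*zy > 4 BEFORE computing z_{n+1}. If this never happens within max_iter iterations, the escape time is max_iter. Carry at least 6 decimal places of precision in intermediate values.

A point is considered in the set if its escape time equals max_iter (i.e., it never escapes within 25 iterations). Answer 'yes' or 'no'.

z_0 = 0 + 0i, c = -0.7240 + -1.0100i
Iter 1: z = -0.7240 + -1.0100i, |z|^2 = 1.5443
Iter 2: z = -1.2199 + 0.4525i, |z|^2 = 1.6930
Iter 3: z = 0.5595 + -2.1140i, |z|^2 = 4.7819
Escaped at iteration 3

Answer: no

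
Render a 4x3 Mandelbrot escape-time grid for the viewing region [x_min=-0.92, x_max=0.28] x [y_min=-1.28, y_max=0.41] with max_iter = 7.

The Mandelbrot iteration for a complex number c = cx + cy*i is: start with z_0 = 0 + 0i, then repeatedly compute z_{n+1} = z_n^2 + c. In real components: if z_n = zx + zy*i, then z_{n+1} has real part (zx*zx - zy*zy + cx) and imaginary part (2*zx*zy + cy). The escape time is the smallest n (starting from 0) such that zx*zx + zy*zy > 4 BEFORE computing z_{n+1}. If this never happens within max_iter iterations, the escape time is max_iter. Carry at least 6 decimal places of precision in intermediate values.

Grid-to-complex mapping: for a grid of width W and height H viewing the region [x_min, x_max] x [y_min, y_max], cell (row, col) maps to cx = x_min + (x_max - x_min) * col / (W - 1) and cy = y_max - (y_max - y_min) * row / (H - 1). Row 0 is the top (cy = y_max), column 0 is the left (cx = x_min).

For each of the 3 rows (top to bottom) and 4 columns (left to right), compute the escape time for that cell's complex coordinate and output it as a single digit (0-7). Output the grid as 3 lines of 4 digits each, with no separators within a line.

(row=0, col=0): c = -0.9200 + 0.4100i → escape time 7
(row=0, col=1): c = -0.5200 + 0.4100i → escape time 7
(row=0, col=2): c = -0.1200 + 0.4100i → escape time 7
(row=0, col=3): c = 0.2800 + 0.4100i → escape time 7
(row=1, col=0): c = -0.9200 + -0.4350i → escape time 6
(row=1, col=1): c = -0.5200 + -0.4350i → escape time 7
(row=1, col=2): c = -0.1200 + -0.4350i → escape time 7
(row=1, col=3): c = 0.2800 + -0.4350i → escape time 7
(row=2, col=0): c = -0.9200 + -1.2800i → escape time 2
(row=2, col=1): c = -0.5200 + -1.2800i → escape time 3
(row=2, col=2): c = -0.1200 + -1.2800i → escape time 3
(row=2, col=3): c = 0.2800 + -1.2800i → escape time 2

Answer: 7777
6777
2332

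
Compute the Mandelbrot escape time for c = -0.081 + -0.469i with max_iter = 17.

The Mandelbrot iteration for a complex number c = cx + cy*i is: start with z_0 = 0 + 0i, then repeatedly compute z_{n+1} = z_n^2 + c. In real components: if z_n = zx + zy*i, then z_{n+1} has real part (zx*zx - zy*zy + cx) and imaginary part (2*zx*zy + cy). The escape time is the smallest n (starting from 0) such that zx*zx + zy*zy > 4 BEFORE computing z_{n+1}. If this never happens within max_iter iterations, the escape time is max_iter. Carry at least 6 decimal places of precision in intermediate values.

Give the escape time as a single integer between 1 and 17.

z_0 = 0 + 0i, c = -0.0810 + -0.4690i
Iter 1: z = -0.0810 + -0.4690i, |z|^2 = 0.2265
Iter 2: z = -0.2944 + -0.3930i, |z|^2 = 0.2411
Iter 3: z = -0.1488 + -0.2376i, |z|^2 = 0.0786
Iter 4: z = -0.1153 + -0.3983i, |z|^2 = 0.1719
Iter 5: z = -0.2263 + -0.3771i, |z|^2 = 0.1935
Iter 6: z = -0.1720 + -0.2983i, |z|^2 = 0.1186
Iter 7: z = -0.1404 + -0.3664i, |z|^2 = 0.1539
Iter 8: z = -0.1955 + -0.3661i, |z|^2 = 0.1723
Iter 9: z = -0.1768 + -0.3258i, |z|^2 = 0.1374
Iter 10: z = -0.1559 + -0.3538i, |z|^2 = 0.1495
Iter 11: z = -0.1819 + -0.3587i, |z|^2 = 0.1617
Iter 12: z = -0.1766 + -0.3385i, |z|^2 = 0.1458
Iter 13: z = -0.1644 + -0.3494i, |z|^2 = 0.1491
Iter 14: z = -0.1761 + -0.3541i, |z|^2 = 0.1564
Iter 15: z = -0.1754 + -0.3443i, |z|^2 = 0.1493
Iter 16: z = -0.1688 + -0.3482i, |z|^2 = 0.1498

Answer: 17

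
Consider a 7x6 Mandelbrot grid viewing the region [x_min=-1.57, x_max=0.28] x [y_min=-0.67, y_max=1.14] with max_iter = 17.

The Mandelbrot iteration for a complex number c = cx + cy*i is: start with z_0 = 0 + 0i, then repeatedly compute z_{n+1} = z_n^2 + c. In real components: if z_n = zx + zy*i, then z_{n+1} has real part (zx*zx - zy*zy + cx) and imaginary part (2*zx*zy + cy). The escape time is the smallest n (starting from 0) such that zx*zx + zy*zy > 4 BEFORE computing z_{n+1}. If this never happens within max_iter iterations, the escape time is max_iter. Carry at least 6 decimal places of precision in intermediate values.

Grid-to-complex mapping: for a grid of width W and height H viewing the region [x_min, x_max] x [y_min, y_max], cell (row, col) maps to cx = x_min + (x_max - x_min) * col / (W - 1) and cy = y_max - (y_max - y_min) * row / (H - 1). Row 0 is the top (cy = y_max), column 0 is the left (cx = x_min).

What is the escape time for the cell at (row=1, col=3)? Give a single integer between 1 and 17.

Answer: 4

Derivation:
z_0 = 0 + 0i, c = -0.6450 + 0.7780i
Iter 1: z = -0.6450 + 0.7780i, |z|^2 = 1.0213
Iter 2: z = -0.8343 + -0.2256i, |z|^2 = 0.7469
Iter 3: z = 0.0001 + 1.1545i, |z|^2 = 1.3328
Iter 4: z = -1.9778 + 0.7782i, |z|^2 = 4.5171
Escaped at iteration 4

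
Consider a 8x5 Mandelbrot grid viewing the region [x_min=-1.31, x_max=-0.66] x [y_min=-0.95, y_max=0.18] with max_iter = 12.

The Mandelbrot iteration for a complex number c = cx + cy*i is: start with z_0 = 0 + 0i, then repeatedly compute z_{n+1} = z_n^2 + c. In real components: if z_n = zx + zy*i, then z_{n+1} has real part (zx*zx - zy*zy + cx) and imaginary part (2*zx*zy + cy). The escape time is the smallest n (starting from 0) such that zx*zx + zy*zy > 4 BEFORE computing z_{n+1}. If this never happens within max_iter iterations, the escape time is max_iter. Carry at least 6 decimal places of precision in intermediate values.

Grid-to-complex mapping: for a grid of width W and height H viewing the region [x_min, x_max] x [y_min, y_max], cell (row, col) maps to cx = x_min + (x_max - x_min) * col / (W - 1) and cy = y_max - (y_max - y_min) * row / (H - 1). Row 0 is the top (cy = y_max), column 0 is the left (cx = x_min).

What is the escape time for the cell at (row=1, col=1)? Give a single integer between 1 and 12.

z_0 = 0 + 0i, c = -1.2171 + -0.1025i
Iter 1: z = -1.2171 + -0.1025i, |z|^2 = 1.4919
Iter 2: z = 0.2538 + 0.1470i, |z|^2 = 0.0860
Iter 3: z = -1.1743 + -0.0279i, |z|^2 = 1.3799
Iter 4: z = 0.1612 + -0.0370i, |z|^2 = 0.0273
Iter 5: z = -1.1925 + -0.1144i, |z|^2 = 1.4352
Iter 6: z = 0.1919 + 0.1704i, |z|^2 = 0.0659
Iter 7: z = -1.2094 + -0.0371i, |z|^2 = 1.4639
Iter 8: z = 0.2440 + -0.0128i, |z|^2 = 0.0597
Iter 9: z = -1.1578 + -0.1087i, |z|^2 = 1.3522
Iter 10: z = 0.1114 + 0.1493i, |z|^2 = 0.0347
Iter 11: z = -1.2270 + -0.0692i, |z|^2 = 1.5104

Answer: 12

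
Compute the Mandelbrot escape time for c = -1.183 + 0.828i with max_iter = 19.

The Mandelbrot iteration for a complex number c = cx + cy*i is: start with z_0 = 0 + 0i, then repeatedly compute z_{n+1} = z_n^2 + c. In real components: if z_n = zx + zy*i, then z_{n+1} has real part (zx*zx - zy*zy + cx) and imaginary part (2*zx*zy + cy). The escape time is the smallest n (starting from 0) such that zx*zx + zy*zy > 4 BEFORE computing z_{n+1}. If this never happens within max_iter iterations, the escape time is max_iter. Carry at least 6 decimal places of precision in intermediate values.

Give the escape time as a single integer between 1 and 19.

Answer: 3

Derivation:
z_0 = 0 + 0i, c = -1.1830 + 0.8280i
Iter 1: z = -1.1830 + 0.8280i, |z|^2 = 2.0851
Iter 2: z = -0.4691 + -1.1310i, |z|^2 = 1.4993
Iter 3: z = -2.2422 + 1.8891i, |z|^2 = 8.5964
Escaped at iteration 3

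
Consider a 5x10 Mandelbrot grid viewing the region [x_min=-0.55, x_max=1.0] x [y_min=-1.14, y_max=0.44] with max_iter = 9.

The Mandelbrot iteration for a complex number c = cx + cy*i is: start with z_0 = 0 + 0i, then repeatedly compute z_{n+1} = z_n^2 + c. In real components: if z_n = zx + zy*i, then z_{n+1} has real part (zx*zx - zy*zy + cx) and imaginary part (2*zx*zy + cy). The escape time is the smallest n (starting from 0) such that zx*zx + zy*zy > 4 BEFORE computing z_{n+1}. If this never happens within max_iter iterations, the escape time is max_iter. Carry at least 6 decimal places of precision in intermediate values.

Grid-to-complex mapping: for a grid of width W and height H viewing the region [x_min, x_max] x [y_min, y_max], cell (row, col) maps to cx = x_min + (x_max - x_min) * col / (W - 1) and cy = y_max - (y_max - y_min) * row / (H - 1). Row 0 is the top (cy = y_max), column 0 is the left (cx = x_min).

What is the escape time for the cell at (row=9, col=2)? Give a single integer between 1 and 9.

z_0 = 0 + 0i, c = 0.2250 + -1.1400i
Iter 1: z = 0.2250 + -1.1400i, |z|^2 = 1.3502
Iter 2: z = -1.0240 + -1.6530i, |z|^2 = 3.7809
Iter 3: z = -1.4589 + 2.2453i, |z|^2 = 7.1695
Escaped at iteration 3

Answer: 3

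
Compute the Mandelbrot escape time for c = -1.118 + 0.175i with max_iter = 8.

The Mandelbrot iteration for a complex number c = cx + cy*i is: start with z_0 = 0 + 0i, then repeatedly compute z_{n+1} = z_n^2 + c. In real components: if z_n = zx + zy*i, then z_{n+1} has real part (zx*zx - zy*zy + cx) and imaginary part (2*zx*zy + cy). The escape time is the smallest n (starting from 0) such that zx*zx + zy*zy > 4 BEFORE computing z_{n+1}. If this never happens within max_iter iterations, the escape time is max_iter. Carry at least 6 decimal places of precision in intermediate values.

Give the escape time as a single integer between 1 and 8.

z_0 = 0 + 0i, c = -1.1180 + 0.1750i
Iter 1: z = -1.1180 + 0.1750i, |z|^2 = 1.2805
Iter 2: z = 0.1013 + -0.2163i, |z|^2 = 0.0570
Iter 3: z = -1.1545 + 0.1312i, |z|^2 = 1.3501
Iter 4: z = 0.1977 + -0.1279i, |z|^2 = 0.0555
Iter 5: z = -1.0953 + 0.1244i, |z|^2 = 1.2151
Iter 6: z = 0.0661 + -0.0976i, |z|^2 = 0.0139
Iter 7: z = -1.1231 + 0.1621i, |z|^2 = 1.2877

Answer: 8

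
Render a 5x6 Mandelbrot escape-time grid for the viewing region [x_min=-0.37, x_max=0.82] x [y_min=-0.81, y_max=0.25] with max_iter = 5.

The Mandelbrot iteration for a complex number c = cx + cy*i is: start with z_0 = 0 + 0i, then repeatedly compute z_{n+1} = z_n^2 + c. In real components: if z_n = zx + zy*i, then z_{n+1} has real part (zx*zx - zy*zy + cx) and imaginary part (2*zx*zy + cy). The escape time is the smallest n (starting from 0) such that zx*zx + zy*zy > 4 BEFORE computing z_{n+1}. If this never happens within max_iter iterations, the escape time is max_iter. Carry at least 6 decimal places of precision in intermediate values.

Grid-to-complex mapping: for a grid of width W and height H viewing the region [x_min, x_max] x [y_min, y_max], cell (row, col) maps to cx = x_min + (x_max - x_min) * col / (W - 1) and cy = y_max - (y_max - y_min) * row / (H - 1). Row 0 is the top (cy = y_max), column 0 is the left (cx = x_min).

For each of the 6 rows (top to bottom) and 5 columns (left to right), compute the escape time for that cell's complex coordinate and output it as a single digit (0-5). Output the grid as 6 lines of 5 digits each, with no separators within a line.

(row=0, col=0): c = -0.3700 + 0.2500i → escape time 5
(row=0, col=1): c = -0.0725 + 0.2500i → escape time 5
(row=0, col=2): c = 0.2250 + 0.2500i → escape time 5
(row=0, col=3): c = 0.5225 + 0.2500i → escape time 5
(row=0, col=4): c = 0.8200 + 0.2500i → escape time 3
(row=1, col=0): c = -0.3700 + 0.0380i → escape time 5
(row=1, col=1): c = -0.0725 + 0.0380i → escape time 5
(row=1, col=2): c = 0.2250 + 0.0380i → escape time 5
(row=1, col=3): c = 0.5225 + 0.0380i → escape time 5
(row=1, col=4): c = 0.8200 + 0.0380i → escape time 3
(row=2, col=0): c = -0.3700 + -0.1740i → escape time 5
(row=2, col=1): c = -0.0725 + -0.1740i → escape time 5
(row=2, col=2): c = 0.2250 + -0.1740i → escape time 5
(row=2, col=3): c = 0.5225 + -0.1740i → escape time 5
(row=2, col=4): c = 0.8200 + -0.1740i → escape time 3
(row=3, col=0): c = -0.3700 + -0.3860i → escape time 5
(row=3, col=1): c = -0.0725 + -0.3860i → escape time 5
(row=3, col=2): c = 0.2250 + -0.3860i → escape time 5
(row=3, col=3): c = 0.5225 + -0.3860i → escape time 5
(row=3, col=4): c = 0.8200 + -0.3860i → escape time 3
(row=4, col=0): c = -0.3700 + -0.5980i → escape time 5
(row=4, col=1): c = -0.0725 + -0.5980i → escape time 5
(row=4, col=2): c = 0.2250 + -0.5980i → escape time 5
(row=4, col=3): c = 0.5225 + -0.5980i → escape time 4
(row=4, col=4): c = 0.8200 + -0.5980i → escape time 3
(row=5, col=0): c = -0.3700 + -0.8100i → escape time 5
(row=5, col=1): c = -0.0725 + -0.8100i → escape time 5
(row=5, col=2): c = 0.2250 + -0.8100i → escape time 5
(row=5, col=3): c = 0.5225 + -0.8100i → escape time 3
(row=5, col=4): c = 0.8200 + -0.8100i → escape time 2

Answer: 55553
55553
55553
55553
55543
55532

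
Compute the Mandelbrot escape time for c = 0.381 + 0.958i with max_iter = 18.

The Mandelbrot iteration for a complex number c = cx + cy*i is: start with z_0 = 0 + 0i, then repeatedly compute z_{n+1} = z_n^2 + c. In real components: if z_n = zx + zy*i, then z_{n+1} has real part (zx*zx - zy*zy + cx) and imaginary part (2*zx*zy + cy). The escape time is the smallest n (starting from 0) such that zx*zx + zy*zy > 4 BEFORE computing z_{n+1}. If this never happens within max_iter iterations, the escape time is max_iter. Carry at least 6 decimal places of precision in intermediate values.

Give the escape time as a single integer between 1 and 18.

z_0 = 0 + 0i, c = 0.3810 + 0.9580i
Iter 1: z = 0.3810 + 0.9580i, |z|^2 = 1.0629
Iter 2: z = -0.3916 + 1.6880i, |z|^2 = 3.0027
Iter 3: z = -2.3150 + -0.3640i, |z|^2 = 5.4917
Escaped at iteration 3

Answer: 3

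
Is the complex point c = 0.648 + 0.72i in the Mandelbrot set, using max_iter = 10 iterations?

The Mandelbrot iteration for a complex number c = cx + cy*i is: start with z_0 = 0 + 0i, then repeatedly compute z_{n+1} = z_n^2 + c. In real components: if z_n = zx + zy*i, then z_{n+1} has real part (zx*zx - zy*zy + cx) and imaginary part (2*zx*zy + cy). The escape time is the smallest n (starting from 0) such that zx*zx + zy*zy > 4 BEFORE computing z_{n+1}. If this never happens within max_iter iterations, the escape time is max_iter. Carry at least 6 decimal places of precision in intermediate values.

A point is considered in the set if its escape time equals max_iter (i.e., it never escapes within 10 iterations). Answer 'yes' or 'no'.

Answer: no

Derivation:
z_0 = 0 + 0i, c = 0.6480 + 0.7200i
Iter 1: z = 0.6480 + 0.7200i, |z|^2 = 0.9383
Iter 2: z = 0.5495 + 1.6531i, |z|^2 = 3.0348
Iter 3: z = -1.7829 + 2.5368i, |z|^2 = 9.6139
Escaped at iteration 3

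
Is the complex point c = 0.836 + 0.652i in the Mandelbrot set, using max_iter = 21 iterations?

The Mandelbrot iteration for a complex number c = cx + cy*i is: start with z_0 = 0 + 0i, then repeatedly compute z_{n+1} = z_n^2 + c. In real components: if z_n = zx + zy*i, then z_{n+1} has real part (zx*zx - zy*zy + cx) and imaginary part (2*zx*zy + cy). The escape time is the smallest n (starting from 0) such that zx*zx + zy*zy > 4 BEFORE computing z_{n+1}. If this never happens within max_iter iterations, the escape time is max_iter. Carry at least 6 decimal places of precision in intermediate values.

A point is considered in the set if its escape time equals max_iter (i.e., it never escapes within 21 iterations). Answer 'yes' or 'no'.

Answer: no

Derivation:
z_0 = 0 + 0i, c = 0.8360 + 0.6520i
Iter 1: z = 0.8360 + 0.6520i, |z|^2 = 1.1240
Iter 2: z = 1.1098 + 1.7421i, |z|^2 = 4.2667
Escaped at iteration 2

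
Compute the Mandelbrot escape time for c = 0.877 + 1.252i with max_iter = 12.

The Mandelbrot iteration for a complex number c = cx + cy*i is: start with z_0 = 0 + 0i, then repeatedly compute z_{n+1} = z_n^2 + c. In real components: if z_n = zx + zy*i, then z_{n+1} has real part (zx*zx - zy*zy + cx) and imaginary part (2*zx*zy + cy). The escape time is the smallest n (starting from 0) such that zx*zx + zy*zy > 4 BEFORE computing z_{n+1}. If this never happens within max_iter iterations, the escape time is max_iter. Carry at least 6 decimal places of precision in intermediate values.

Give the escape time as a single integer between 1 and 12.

z_0 = 0 + 0i, c = 0.8770 + 1.2520i
Iter 1: z = 0.8770 + 1.2520i, |z|^2 = 2.3366
Iter 2: z = 0.0786 + 3.4480i, |z|^2 = 11.8949
Escaped at iteration 2

Answer: 2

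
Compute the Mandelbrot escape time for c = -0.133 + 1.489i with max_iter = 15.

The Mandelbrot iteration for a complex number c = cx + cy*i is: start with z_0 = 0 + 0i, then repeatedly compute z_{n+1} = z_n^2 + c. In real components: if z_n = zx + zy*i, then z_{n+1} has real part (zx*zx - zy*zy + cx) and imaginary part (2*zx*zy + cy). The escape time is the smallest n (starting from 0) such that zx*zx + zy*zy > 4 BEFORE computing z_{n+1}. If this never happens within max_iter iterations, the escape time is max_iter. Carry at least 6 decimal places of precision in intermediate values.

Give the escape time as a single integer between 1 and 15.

z_0 = 0 + 0i, c = -0.1330 + 1.4890i
Iter 1: z = -0.1330 + 1.4890i, |z|^2 = 2.2348
Iter 2: z = -2.3324 + 1.0929i, |z|^2 = 6.6347
Escaped at iteration 2

Answer: 2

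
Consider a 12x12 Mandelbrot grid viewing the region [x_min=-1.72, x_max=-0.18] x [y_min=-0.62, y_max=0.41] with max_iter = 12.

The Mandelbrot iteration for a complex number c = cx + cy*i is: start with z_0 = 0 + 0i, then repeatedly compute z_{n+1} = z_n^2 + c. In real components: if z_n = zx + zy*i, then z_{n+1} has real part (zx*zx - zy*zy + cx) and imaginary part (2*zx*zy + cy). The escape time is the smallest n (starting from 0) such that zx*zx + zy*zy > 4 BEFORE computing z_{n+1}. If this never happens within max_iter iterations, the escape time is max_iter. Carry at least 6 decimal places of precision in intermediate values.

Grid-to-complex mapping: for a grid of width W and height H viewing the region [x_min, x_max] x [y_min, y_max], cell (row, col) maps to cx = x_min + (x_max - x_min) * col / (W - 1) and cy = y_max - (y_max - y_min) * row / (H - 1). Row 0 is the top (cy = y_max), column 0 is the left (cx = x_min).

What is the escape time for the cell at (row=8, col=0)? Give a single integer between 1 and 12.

Answer: 4

Derivation:
z_0 = 0 + 0i, c = -1.7200 + -0.3391i
Iter 1: z = -1.7200 + -0.3391i, |z|^2 = 3.0734
Iter 2: z = 1.1234 + 0.8274i, |z|^2 = 1.9466
Iter 3: z = -1.1425 + 1.5199i, |z|^2 = 3.6154
Iter 4: z = -2.7248 + -3.8120i, |z|^2 = 21.9562
Escaped at iteration 4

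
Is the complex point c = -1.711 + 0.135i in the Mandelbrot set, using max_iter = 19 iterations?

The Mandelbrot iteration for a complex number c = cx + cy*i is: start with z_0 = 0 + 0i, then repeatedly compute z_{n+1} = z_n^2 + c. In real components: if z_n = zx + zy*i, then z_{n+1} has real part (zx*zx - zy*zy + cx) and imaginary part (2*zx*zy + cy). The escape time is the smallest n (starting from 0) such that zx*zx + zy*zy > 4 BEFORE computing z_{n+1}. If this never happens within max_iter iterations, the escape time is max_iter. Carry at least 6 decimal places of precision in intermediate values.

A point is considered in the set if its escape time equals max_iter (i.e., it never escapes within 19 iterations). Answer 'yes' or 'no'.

z_0 = 0 + 0i, c = -1.7110 + 0.1350i
Iter 1: z = -1.7110 + 0.1350i, |z|^2 = 2.9457
Iter 2: z = 1.1983 + -0.3270i, |z|^2 = 1.5428
Iter 3: z = -0.3820 + -0.6486i, |z|^2 = 0.5666
Iter 4: z = -1.9858 + 0.6305i, |z|^2 = 4.3409
Escaped at iteration 4

Answer: no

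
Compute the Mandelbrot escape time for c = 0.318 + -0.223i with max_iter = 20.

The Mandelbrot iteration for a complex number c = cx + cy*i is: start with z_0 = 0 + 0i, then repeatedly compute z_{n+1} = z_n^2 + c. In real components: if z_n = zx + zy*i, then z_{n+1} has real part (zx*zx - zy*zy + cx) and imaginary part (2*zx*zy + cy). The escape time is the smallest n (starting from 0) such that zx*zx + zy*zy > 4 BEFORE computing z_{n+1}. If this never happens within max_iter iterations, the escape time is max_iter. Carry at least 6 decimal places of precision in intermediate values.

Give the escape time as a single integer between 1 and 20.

Answer: 20

Derivation:
z_0 = 0 + 0i, c = 0.3180 + -0.2230i
Iter 1: z = 0.3180 + -0.2230i, |z|^2 = 0.1509
Iter 2: z = 0.3694 + -0.3648i, |z|^2 = 0.2696
Iter 3: z = 0.3214 + -0.4925i, |z|^2 = 0.3459
Iter 4: z = 0.1787 + -0.5396i, |z|^2 = 0.3230
Iter 5: z = 0.0588 + -0.4158i, |z|^2 = 0.1764
Iter 6: z = 0.1486 + -0.2719i, |z|^2 = 0.0960
Iter 7: z = 0.2661 + -0.3038i, |z|^2 = 0.1631
Iter 8: z = 0.2965 + -0.3847i, |z|^2 = 0.2359
Iter 9: z = 0.2579 + -0.4512i, |z|^2 = 0.2701
Iter 10: z = 0.1810 + -0.4557i, |z|^2 = 0.2405
Iter 11: z = 0.1431 + -0.3880i, |z|^2 = 0.1710
Iter 12: z = 0.1879 + -0.3340i, |z|^2 = 0.1469
Iter 13: z = 0.2418 + -0.3485i, |z|^2 = 0.1799
Iter 14: z = 0.2550 + -0.3915i, |z|^2 = 0.2183
Iter 15: z = 0.2297 + -0.4227i, |z|^2 = 0.2314
Iter 16: z = 0.1921 + -0.4172i, |z|^2 = 0.2110
Iter 17: z = 0.1809 + -0.3833i, |z|^2 = 0.1796
Iter 18: z = 0.2038 + -0.3617i, |z|^2 = 0.1723
Iter 19: z = 0.2287 + -0.3704i, |z|^2 = 0.1895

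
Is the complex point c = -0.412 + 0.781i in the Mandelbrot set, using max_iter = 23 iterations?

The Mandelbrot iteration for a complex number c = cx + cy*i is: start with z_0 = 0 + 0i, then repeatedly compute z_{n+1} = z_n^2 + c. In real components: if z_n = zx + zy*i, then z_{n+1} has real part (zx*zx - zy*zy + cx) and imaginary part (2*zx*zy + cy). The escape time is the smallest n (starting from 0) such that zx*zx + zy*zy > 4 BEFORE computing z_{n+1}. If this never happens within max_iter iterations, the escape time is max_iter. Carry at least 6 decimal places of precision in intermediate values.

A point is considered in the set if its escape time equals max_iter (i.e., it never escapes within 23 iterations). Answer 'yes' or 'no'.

Answer: no

Derivation:
z_0 = 0 + 0i, c = -0.4120 + 0.7810i
Iter 1: z = -0.4120 + 0.7810i, |z|^2 = 0.7797
Iter 2: z = -0.8522 + 0.1375i, |z|^2 = 0.7452
Iter 3: z = 0.2954 + 0.5467i, |z|^2 = 0.3861
Iter 4: z = -0.6236 + 1.1040i, |z|^2 = 1.6077
Iter 5: z = -1.2418 + -0.5960i, |z|^2 = 1.8973
Iter 6: z = 0.7749 + 2.2612i, |z|^2 = 5.7137
Escaped at iteration 6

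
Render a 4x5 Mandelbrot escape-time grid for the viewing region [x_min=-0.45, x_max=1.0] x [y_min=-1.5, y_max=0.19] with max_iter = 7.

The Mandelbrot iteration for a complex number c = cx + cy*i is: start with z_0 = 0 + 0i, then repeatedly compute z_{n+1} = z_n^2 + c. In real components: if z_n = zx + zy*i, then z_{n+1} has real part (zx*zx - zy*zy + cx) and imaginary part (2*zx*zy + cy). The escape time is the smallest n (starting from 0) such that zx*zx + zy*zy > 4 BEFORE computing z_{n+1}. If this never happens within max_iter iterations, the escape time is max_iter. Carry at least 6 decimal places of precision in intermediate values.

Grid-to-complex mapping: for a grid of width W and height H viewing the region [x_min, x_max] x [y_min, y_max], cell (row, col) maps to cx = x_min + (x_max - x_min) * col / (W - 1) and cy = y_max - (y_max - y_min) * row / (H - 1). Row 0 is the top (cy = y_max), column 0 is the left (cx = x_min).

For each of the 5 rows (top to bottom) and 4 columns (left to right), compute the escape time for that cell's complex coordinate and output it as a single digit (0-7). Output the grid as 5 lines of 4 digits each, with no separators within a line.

(row=0, col=0): c = -0.4500 + 0.1900i → escape time 7
(row=0, col=1): c = 0.0333 + 0.1900i → escape time 7
(row=0, col=2): c = 0.5167 + 0.1900i → escape time 5
(row=0, col=3): c = 1.0000 + 0.1900i → escape time 2
(row=1, col=0): c = -0.4500 + -0.2325i → escape time 7
(row=1, col=1): c = 0.0333 + -0.2325i → escape time 7
(row=1, col=2): c = 0.5167 + -0.2325i → escape time 5
(row=1, col=3): c = 1.0000 + -0.2325i → escape time 2
(row=2, col=0): c = -0.4500 + -0.6550i → escape time 7
(row=2, col=1): c = 0.0333 + -0.6550i → escape time 7
(row=2, col=2): c = 0.5167 + -0.6550i → escape time 4
(row=2, col=3): c = 1.0000 + -0.6550i → escape time 2
(row=3, col=0): c = -0.4500 + -1.0775i → escape time 4
(row=3, col=1): c = 0.0333 + -1.0775i → escape time 4
(row=3, col=2): c = 0.5167 + -1.0775i → escape time 2
(row=3, col=3): c = 1.0000 + -1.0775i → escape time 2
(row=4, col=0): c = -0.4500 + -1.5000i → escape time 2
(row=4, col=1): c = 0.0333 + -1.5000i → escape time 2
(row=4, col=2): c = 0.5167 + -1.5000i → escape time 2
(row=4, col=3): c = 1.0000 + -1.5000i → escape time 2

Answer: 7752
7752
7742
4422
2222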